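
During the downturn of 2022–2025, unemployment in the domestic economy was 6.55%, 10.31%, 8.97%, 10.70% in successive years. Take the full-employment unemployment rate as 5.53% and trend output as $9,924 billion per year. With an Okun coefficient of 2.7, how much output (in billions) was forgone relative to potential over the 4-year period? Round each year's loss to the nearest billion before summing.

$3,861 billion

Year 2022: gap = -2.7 × (6.55 - 5.53) = -2.754%, loss ≈ 9924 × 2.754/100 ≈ 273.
Year 2023: gap = -2.7 × (10.31 - 5.53) = -12.906%, loss ≈ 9924 × 12.906/100 ≈ 1281.
Year 2024: gap = -2.7 × (8.97 - 5.53) = -9.288%, loss ≈ 9924 × 9.288/100 ≈ 922.
Year 2025: gap = -2.7 × (10.7 - 5.53) = -13.959%, loss ≈ 9924 × 13.959/100 ≈ 1385.
Total lost output = 273 + 1281 + 922 + 1385 = 3861 billion.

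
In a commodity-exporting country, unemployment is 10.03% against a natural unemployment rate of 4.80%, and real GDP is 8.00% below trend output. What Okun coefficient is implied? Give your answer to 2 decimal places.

β ≈ 1.53

Okun's law: output gap = -β × (u - u*).
-8.00 = -β × (10.03 - 4.8) = -β × 5.23, so β = 8/5.23 = 1.53.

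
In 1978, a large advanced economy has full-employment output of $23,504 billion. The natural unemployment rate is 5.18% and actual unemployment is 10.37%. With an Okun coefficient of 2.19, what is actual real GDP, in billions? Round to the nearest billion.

$20,833 billion

Unemployment gap = 10.37 - 5.18 = 5.19 points, so the output gap is -2.19 × 5.19 = -11.3661%.
Actual GDP = 23504 × (1 - 11.3661/100) = 23504 × 0.886339 ≈ 20833 billion.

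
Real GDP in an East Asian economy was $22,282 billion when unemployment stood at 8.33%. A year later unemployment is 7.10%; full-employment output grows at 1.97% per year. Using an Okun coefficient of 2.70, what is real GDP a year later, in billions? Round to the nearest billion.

$23,461 billion

Δu = 7.1 - 8.33 = -1.23 points.
Okun's law (growth form): g_Y = g_Y* - β × Δu = 1.97 - 2.70 × (-1.23) = 1.97 + 3.321 = 5.291%.
Real GDP in the next year = 22282 × (1 + 5.291/100) = 22282 × 1.05291 ≈ 23461 billion.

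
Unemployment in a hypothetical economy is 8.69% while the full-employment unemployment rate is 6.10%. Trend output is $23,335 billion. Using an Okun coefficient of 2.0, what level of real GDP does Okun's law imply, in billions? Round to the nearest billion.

Unemployment gap = 8.69 - 6.1 = 2.59 points, so the output gap is -2 × 2.59 = -5.18%.
Actual GDP = 23335 × (1 - 5.18/100) = 23335 × 0.9482 ≈ 22126 billion.

$22,126 billion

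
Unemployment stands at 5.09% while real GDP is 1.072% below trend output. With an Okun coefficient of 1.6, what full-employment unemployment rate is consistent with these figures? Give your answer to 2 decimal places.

4.42%

From Okun's law, u - u* = -(output gap)/β = -(-1.072)/1.6 = 0.67 points.
So u* = 5.09 - 0.67 = 4.42%.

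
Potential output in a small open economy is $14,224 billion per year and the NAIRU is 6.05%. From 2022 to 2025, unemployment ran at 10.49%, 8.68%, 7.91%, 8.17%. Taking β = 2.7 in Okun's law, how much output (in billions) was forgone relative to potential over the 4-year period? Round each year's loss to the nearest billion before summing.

Year 2022: gap = -2.7 × (10.49 - 6.05) = -11.988%, loss ≈ 14224 × 11.988/100 ≈ 1705.
Year 2023: gap = -2.7 × (8.68 - 6.05) = -7.101%, loss ≈ 14224 × 7.101/100 ≈ 1010.
Year 2024: gap = -2.7 × (7.91 - 6.05) = -5.022%, loss ≈ 14224 × 5.022/100 ≈ 714.
Year 2025: gap = -2.7 × (8.17 - 6.05) = -5.724%, loss ≈ 14224 × 5.724/100 ≈ 814.
Total lost output = 1705 + 1010 + 714 + 814 = 4243 billion.

$4,243 billion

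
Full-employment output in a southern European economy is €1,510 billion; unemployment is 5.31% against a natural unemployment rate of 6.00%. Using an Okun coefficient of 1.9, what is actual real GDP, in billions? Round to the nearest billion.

€1,530 billion

Unemployment gap = 5.31 - 6 = -0.69 points, so the output gap is -1.9 × (-0.69) = 1.311%.
Actual GDP = 1510 × (1 + 1.311/100) = 1510 × 1.01311 ≈ 1530 billion.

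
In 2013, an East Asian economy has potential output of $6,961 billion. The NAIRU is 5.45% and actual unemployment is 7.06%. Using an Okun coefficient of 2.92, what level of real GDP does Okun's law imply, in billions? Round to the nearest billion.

Unemployment gap = 7.06 - 5.45 = 1.61 points, so the output gap is -2.92 × 1.61 = -4.7012%.
Actual GDP = 6961 × (1 - 4.7012/100) = 6961 × 0.952988 ≈ 6634 billion.

$6,634 billion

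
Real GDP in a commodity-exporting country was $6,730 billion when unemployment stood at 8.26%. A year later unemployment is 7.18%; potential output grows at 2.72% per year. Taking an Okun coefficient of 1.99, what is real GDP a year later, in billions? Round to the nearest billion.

$7,058 billion

Δu = 7.18 - 8.26 = -1.08 points.
Okun's law (growth form): g_Y = g_Y* - β × Δu = 2.72 - 1.99 × (-1.08) = 2.72 + 2.1492 = 4.8692%.
Real GDP in the next year = 6730 × (1 + 4.8692/100) = 6730 × 1.048692 ≈ 7058 billion.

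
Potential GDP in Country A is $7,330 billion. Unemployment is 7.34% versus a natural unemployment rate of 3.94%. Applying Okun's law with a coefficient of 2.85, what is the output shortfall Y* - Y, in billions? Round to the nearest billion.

$710 billion

Output gap = -2.85 × (7.34 - 3.94) = -2.85 × 3.4 = -9.69%.
Actual GDP ≈ 7330 × 0.9031 ≈ 6620 billion, so the shortfall is 7330 - 6620 = 710 billion.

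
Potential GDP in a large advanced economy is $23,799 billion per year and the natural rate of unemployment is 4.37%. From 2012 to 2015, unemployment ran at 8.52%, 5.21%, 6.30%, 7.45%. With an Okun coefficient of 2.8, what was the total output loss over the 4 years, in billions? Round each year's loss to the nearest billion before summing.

Year 2012: gap = -2.8 × (8.52 - 4.37) = -11.62%, loss ≈ 23799 × 11.62/100 ≈ 2765.
Year 2013: gap = -2.8 × (5.21 - 4.37) = -2.352%, loss ≈ 23799 × 2.352/100 ≈ 560.
Year 2014: gap = -2.8 × (6.3 - 4.37) = -5.404%, loss ≈ 23799 × 5.404/100 ≈ 1286.
Year 2015: gap = -2.8 × (7.45 - 4.37) = -8.624%, loss ≈ 23799 × 8.624/100 ≈ 2052.
Total lost output = 2765 + 560 + 1286 + 2052 = 6663 billion.

$6,663 billion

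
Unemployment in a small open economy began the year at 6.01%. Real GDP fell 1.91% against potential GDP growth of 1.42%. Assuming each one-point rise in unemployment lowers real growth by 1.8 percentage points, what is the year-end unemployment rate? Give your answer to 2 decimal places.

Growth-rate Okun's law: g_Y = g_Y* - β × Δu, so Δu = (g_Y* - g_Y)/β.
Δu = (1.42 + 1.91)/1.8 = 3.33/1.8 = 1.85 percentage points.
Year-end unemployment = 6.01 + 1.85 = 7.86%.

7.86%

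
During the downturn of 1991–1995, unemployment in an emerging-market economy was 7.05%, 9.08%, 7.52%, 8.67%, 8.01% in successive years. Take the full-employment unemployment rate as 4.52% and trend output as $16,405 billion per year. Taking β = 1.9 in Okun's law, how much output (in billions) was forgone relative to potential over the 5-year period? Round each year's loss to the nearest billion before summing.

Year 1991: gap = -1.9 × (7.05 - 4.52) = -4.807%, loss ≈ 16405 × 4.807/100 ≈ 789.
Year 1992: gap = -1.9 × (9.08 - 4.52) = -8.664%, loss ≈ 16405 × 8.664/100 ≈ 1421.
Year 1993: gap = -1.9 × (7.52 - 4.52) = -5.7%, loss ≈ 16405 × 5.7/100 ≈ 935.
Year 1994: gap = -1.9 × (8.67 - 4.52) = -7.885%, loss ≈ 16405 × 7.885/100 ≈ 1294.
Year 1995: gap = -1.9 × (8.01 - 4.52) = -6.631%, loss ≈ 16405 × 6.631/100 ≈ 1088.
Total lost output = 789 + 1421 + 935 + 1294 + 1088 = 5527 billion.

$5,527 billion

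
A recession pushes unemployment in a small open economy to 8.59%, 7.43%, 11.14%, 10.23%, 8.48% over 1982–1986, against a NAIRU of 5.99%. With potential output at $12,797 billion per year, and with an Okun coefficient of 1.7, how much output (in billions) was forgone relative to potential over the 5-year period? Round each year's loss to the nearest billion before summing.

Year 1982: gap = -1.7 × (8.59 - 5.99) = -4.42%, loss ≈ 12797 × 4.42/100 ≈ 566.
Year 1983: gap = -1.7 × (7.43 - 5.99) = -2.448%, loss ≈ 12797 × 2.448/100 ≈ 313.
Year 1984: gap = -1.7 × (11.14 - 5.99) = -8.755%, loss ≈ 12797 × 8.755/100 ≈ 1120.
Year 1985: gap = -1.7 × (10.23 - 5.99) = -7.208%, loss ≈ 12797 × 7.208/100 ≈ 922.
Year 1986: gap = -1.7 × (8.48 - 5.99) = -4.233%, loss ≈ 12797 × 4.233/100 ≈ 542.
Total lost output = 566 + 313 + 1120 + 922 + 542 = 3463 billion.

$3,463 billion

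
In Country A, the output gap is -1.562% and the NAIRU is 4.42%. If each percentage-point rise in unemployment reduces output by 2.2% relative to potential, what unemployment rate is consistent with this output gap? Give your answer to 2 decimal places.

From Okun's law, u - u* = -(output gap)/β = -(-1.562)/2.2 = 0.71 points.
So u = 4.42 + 0.71 = 5.13%.

5.13%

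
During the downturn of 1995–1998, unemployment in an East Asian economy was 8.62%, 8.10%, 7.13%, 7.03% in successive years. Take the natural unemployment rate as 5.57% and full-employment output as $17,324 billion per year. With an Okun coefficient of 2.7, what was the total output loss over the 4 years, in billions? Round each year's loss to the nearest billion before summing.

Year 1995: gap = -2.7 × (8.62 - 5.57) = -8.235%, loss ≈ 17324 × 8.235/100 ≈ 1427.
Year 1996: gap = -2.7 × (8.1 - 5.57) = -6.831%, loss ≈ 17324 × 6.831/100 ≈ 1183.
Year 1997: gap = -2.7 × (7.13 - 5.57) = -4.212%, loss ≈ 17324 × 4.212/100 ≈ 730.
Year 1998: gap = -2.7 × (7.03 - 5.57) = -3.942%, loss ≈ 17324 × 3.942/100 ≈ 683.
Total lost output = 1427 + 1183 + 730 + 683 = 4023 billion.

$4,023 billion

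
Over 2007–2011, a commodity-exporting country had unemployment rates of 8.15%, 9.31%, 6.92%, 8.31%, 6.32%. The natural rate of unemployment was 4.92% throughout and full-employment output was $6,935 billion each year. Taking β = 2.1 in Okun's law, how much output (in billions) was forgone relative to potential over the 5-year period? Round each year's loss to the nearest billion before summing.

Year 2007: gap = -2.1 × (8.15 - 4.92) = -6.783%, loss ≈ 6935 × 6.783/100 ≈ 470.
Year 2008: gap = -2.1 × (9.31 - 4.92) = -9.219%, loss ≈ 6935 × 9.219/100 ≈ 639.
Year 2009: gap = -2.1 × (6.92 - 4.92) = -4.2%, loss ≈ 6935 × 4.2/100 ≈ 291.
Year 2010: gap = -2.1 × (8.31 - 4.92) = -7.119%, loss ≈ 6935 × 7.119/100 ≈ 494.
Year 2011: gap = -2.1 × (6.32 - 4.92) = -2.94%, loss ≈ 6935 × 2.94/100 ≈ 204.
Total lost output = 470 + 639 + 291 + 494 + 204 = 2098 billion.

$2,098 billion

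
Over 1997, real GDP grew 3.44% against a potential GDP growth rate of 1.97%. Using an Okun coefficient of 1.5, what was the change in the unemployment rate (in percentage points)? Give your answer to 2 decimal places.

-0.98 percentage points

Growth-rate Okun's law: g_Y = g_Y* - β × Δu, so Δu = (g_Y* - g_Y)/β.
Δu = (1.97 - 3.44)/1.5 = -1.47/1.5 = -0.98 percentage points.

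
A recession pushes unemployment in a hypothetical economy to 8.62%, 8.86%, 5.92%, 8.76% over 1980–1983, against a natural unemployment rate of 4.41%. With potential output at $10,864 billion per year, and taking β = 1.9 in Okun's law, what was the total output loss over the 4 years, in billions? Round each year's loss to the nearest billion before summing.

$2,998 billion

Year 1980: gap = -1.9 × (8.62 - 4.41) = -7.999%, loss ≈ 10864 × 7.999/100 ≈ 869.
Year 1981: gap = -1.9 × (8.86 - 4.41) = -8.455%, loss ≈ 10864 × 8.455/100 ≈ 919.
Year 1982: gap = -1.9 × (5.92 - 4.41) = -2.869%, loss ≈ 10864 × 2.869/100 ≈ 312.
Year 1983: gap = -1.9 × (8.76 - 4.41) = -8.265%, loss ≈ 10864 × 8.265/100 ≈ 898.
Total lost output = 869 + 919 + 312 + 898 = 2998 billion.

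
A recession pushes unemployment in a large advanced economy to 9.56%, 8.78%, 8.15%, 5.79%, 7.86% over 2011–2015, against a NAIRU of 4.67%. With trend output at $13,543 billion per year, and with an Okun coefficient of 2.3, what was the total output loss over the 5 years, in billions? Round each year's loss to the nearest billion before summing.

Year 2011: gap = -2.3 × (9.56 - 4.67) = -11.247%, loss ≈ 13543 × 11.247/100 ≈ 1523.
Year 2012: gap = -2.3 × (8.78 - 4.67) = -9.453%, loss ≈ 13543 × 9.453/100 ≈ 1280.
Year 2013: gap = -2.3 × (8.15 - 4.67) = -8.004%, loss ≈ 13543 × 8.004/100 ≈ 1084.
Year 2014: gap = -2.3 × (5.79 - 4.67) = -2.576%, loss ≈ 13543 × 2.576/100 ≈ 349.
Year 2015: gap = -2.3 × (7.86 - 4.67) = -7.337%, loss ≈ 13543 × 7.337/100 ≈ 994.
Total lost output = 1523 + 1280 + 1084 + 349 + 994 = 5230 billion.

$5,230 billion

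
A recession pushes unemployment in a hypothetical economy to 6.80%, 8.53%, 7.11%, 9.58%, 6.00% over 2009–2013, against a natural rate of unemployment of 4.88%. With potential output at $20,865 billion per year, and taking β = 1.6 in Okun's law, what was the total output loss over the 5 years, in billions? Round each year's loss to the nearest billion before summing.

$4,547 billion

Year 2009: gap = -1.6 × (6.8 - 4.88) = -3.072%, loss ≈ 20865 × 3.072/100 ≈ 641.
Year 2010: gap = -1.6 × (8.53 - 4.88) = -5.84%, loss ≈ 20865 × 5.84/100 ≈ 1219.
Year 2011: gap = -1.6 × (7.11 - 4.88) = -3.568%, loss ≈ 20865 × 3.568/100 ≈ 744.
Year 2012: gap = -1.6 × (9.58 - 4.88) = -7.52%, loss ≈ 20865 × 7.52/100 ≈ 1569.
Year 2013: gap = -1.6 × (6 - 4.88) = -1.792%, loss ≈ 20865 × 1.792/100 ≈ 374.
Total lost output = 641 + 1219 + 744 + 1569 + 374 = 4547 billion.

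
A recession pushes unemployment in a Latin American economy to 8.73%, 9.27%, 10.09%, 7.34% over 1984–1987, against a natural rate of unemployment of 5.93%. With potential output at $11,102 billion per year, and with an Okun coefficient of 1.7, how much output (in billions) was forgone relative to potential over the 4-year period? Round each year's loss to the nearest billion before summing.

Year 1984: gap = -1.7 × (8.73 - 5.93) = -4.76%, loss ≈ 11102 × 4.76/100 ≈ 528.
Year 1985: gap = -1.7 × (9.27 - 5.93) = -5.678%, loss ≈ 11102 × 5.678/100 ≈ 630.
Year 1986: gap = -1.7 × (10.09 - 5.93) = -7.072%, loss ≈ 11102 × 7.072/100 ≈ 785.
Year 1987: gap = -1.7 × (7.34 - 5.93) = -2.397%, loss ≈ 11102 × 2.397/100 ≈ 266.
Total lost output = 528 + 630 + 785 + 266 = 2209 billion.

$2,209 billion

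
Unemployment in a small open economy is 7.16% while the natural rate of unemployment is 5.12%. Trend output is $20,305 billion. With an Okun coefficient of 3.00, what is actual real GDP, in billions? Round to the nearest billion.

$19,062 billion

Unemployment gap = 7.16 - 5.12 = 2.04 points, so the output gap is -3 × 2.04 = -6.12%.
Actual GDP = 20305 × (1 - 6.12/100) = 20305 × 0.9388 ≈ 19062 billion.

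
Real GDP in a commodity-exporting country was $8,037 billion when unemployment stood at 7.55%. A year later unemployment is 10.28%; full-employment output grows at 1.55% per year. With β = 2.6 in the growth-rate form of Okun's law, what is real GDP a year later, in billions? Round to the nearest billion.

$7,591 billion

Δu = 10.28 - 7.55 = 2.73 points.
Okun's law (growth form): g_Y = g_Y* - β × Δu = 1.55 - 2.6 × (2.73) = 1.55 - 7.098 = -5.548%.
Real GDP in the next year = 8037 × (1 - 5.548/100) = 8037 × 0.94452 ≈ 7591 billion.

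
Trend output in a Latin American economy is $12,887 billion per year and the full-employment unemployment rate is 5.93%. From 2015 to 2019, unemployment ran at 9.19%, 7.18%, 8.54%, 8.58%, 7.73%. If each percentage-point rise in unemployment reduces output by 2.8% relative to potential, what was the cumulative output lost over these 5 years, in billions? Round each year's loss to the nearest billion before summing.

$4,175 billion

Year 2015: gap = -2.8 × (9.19 - 5.93) = -9.128%, loss ≈ 12887 × 9.128/100 ≈ 1176.
Year 2016: gap = -2.8 × (7.18 - 5.93) = -3.5%, loss ≈ 12887 × 3.5/100 ≈ 451.
Year 2017: gap = -2.8 × (8.54 - 5.93) = -7.308%, loss ≈ 12887 × 7.308/100 ≈ 942.
Year 2018: gap = -2.8 × (8.58 - 5.93) = -7.42%, loss ≈ 12887 × 7.42/100 ≈ 956.
Year 2019: gap = -2.8 × (7.73 - 5.93) = -5.04%, loss ≈ 12887 × 5.04/100 ≈ 650.
Total lost output = 1176 + 451 + 942 + 956 + 650 = 4175 billion.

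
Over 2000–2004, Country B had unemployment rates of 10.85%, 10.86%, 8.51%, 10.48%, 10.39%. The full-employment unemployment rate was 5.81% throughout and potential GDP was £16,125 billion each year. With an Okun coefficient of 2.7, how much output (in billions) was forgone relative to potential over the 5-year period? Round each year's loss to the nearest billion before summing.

£9,596 billion

Year 2000: gap = -2.7 × (10.85 - 5.81) = -13.608%, loss ≈ 16125 × 13.608/100 ≈ 2194.
Year 2001: gap = -2.7 × (10.86 - 5.81) = -13.635%, loss ≈ 16125 × 13.635/100 ≈ 2199.
Year 2002: gap = -2.7 × (8.51 - 5.81) = -7.29%, loss ≈ 16125 × 7.29/100 ≈ 1176.
Year 2003: gap = -2.7 × (10.48 - 5.81) = -12.609%, loss ≈ 16125 × 12.609/100 ≈ 2033.
Year 2004: gap = -2.7 × (10.39 - 5.81) = -12.366%, loss ≈ 16125 × 12.366/100 ≈ 1994.
Total lost output = 2194 + 2199 + 1176 + 2033 + 1994 = 9596 billion.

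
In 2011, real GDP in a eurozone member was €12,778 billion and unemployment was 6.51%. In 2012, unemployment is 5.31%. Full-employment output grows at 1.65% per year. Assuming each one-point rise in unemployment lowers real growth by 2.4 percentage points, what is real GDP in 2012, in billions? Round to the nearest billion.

€13,357 billion

Δu = 5.31 - 6.51 = -1.2 points.
Okun's law (growth form): g_Y = g_Y* - β × Δu = 1.65 - 2.4 × (-1.20) = 1.65 + 2.88 = 4.53%.
Real GDP in the next year = 12778 × (1 + 4.53/100) = 12778 × 1.0453 ≈ 13357 billion.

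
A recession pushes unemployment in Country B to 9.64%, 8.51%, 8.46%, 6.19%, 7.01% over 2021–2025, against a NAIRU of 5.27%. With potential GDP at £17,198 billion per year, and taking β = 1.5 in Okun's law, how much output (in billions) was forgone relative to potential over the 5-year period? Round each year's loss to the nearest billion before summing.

£3,472 billion

Year 2021: gap = -1.5 × (9.64 - 5.27) = -6.555%, loss ≈ 17198 × 6.555/100 ≈ 1127.
Year 2022: gap = -1.5 × (8.51 - 5.27) = -4.86%, loss ≈ 17198 × 4.86/100 ≈ 836.
Year 2023: gap = -1.5 × (8.46 - 5.27) = -4.785%, loss ≈ 17198 × 4.785/100 ≈ 823.
Year 2024: gap = -1.5 × (6.19 - 5.27) = -1.38%, loss ≈ 17198 × 1.38/100 ≈ 237.
Year 2025: gap = -1.5 × (7.01 - 5.27) = -2.61%, loss ≈ 17198 × 2.61/100 ≈ 449.
Total lost output = 1127 + 836 + 823 + 237 + 449 = 3472 billion.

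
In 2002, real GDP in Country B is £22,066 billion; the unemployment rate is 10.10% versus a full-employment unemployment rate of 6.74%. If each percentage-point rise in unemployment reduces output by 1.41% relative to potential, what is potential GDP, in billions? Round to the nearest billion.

£23,163 billion

Unemployment gap = 10.1 - 6.74 = 3.36 points, so output gap = -1.41 × 3.36 = -4.7376%.
Since Y = Y* × (1 + gap/100), Y* = 22066/0.952624 ≈ 23163 billion.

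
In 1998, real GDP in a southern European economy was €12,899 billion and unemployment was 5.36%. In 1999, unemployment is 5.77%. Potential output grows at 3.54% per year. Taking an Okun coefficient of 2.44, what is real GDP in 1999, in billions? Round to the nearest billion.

€13,227 billion

Δu = 5.77 - 5.36 = 0.41 points.
Okun's law (growth form): g_Y = g_Y* - β × Δu = 3.54 - 2.44 × (0.41) = 3.54 - 1.0004 = 2.5396%.
Real GDP in the next year = 12899 × (1 + 2.5396/100) = 12899 × 1.025396 ≈ 13227 billion.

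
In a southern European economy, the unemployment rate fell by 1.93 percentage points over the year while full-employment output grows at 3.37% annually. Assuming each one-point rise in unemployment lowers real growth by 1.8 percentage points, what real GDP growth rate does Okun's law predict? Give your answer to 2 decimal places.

6.84%

Growth-rate Okun's law: g_Y = g_Y* - β × Δu.
g_Y = 3.37 - 1.8 × (-1.93) = 3.37 + 3.474 = 6.844%, i.e. 6.84% to 2 d.p.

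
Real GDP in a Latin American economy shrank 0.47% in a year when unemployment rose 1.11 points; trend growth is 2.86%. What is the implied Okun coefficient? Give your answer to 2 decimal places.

Growth form: g_Y = g_Y* - β × Δu, so β = (g_Y* - g_Y)/Δu.
β = (2.86 + 0.47)/1.11 = 3.33/1.11 = 3.00.

β ≈ 3.00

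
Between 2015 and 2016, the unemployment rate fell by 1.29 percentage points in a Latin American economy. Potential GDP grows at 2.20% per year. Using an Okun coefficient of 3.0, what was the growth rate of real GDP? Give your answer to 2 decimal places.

Growth-rate Okun's law: g_Y = g_Y* - β × Δu.
g_Y = 2.20 - 3.0 × (-1.29) = 2.2 + 3.87 = 6.07%, i.e. 6.07% to 2 d.p.

6.07%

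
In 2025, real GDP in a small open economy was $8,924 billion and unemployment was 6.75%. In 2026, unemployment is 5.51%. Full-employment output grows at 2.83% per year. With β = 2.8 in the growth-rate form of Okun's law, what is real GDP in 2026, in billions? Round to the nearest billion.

$9,486 billion

Δu = 5.51 - 6.75 = -1.24 points.
Okun's law (growth form): g_Y = g_Y* - β × Δu = 2.83 - 2.8 × (-1.24) = 2.83 + 3.472 = 6.302%.
Real GDP in the next year = 8924 × (1 + 6.302/100) = 8924 × 1.06302 ≈ 9486 billion.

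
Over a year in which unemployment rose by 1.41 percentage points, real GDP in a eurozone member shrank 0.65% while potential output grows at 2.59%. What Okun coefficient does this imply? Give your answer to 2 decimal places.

β ≈ 2.30

Growth form: g_Y = g_Y* - β × Δu, so β = (g_Y* - g_Y)/Δu.
β = (2.59 + 0.65)/1.41 = 3.24/1.41 = 2.30.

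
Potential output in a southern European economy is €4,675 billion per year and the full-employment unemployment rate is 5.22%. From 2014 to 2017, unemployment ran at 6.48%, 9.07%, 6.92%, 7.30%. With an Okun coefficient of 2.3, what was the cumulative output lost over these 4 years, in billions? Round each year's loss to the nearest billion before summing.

€956 billion

Year 2014: gap = -2.3 × (6.48 - 5.22) = -2.898%, loss ≈ 4675 × 2.898/100 ≈ 135.
Year 2015: gap = -2.3 × (9.07 - 5.22) = -8.855%, loss ≈ 4675 × 8.855/100 ≈ 414.
Year 2016: gap = -2.3 × (6.92 - 5.22) = -3.91%, loss ≈ 4675 × 3.91/100 ≈ 183.
Year 2017: gap = -2.3 × (7.3 - 5.22) = -4.784%, loss ≈ 4675 × 4.784/100 ≈ 224.
Total lost output = 135 + 414 + 183 + 224 = 956 billion.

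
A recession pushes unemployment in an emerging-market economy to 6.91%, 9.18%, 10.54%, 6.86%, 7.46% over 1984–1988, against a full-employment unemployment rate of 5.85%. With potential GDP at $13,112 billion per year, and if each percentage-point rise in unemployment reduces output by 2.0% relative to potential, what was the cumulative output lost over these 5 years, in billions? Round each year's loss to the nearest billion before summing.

$3,068 billion

Year 1984: gap = -2.0 × (6.91 - 5.85) = -2.12%, loss ≈ 13112 × 2.12/100 ≈ 278.
Year 1985: gap = -2.0 × (9.18 - 5.85) = -6.66%, loss ≈ 13112 × 6.66/100 ≈ 873.
Year 1986: gap = -2.0 × (10.54 - 5.85) = -9.38%, loss ≈ 13112 × 9.38/100 ≈ 1230.
Year 1987: gap = -2.0 × (6.86 - 5.85) = -2.02%, loss ≈ 13112 × 2.02/100 ≈ 265.
Year 1988: gap = -2.0 × (7.46 - 5.85) = -3.22%, loss ≈ 13112 × 3.22/100 ≈ 422.
Total lost output = 278 + 873 + 1230 + 265 + 422 = 3068 billion.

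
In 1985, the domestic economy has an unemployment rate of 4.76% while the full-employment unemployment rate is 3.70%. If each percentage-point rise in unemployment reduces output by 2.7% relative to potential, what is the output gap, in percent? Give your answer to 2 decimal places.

-2.86%

The unemployment gap is 4.76 - 3.7 = 1.06 percentage points.
Okun's law gives an output gap of -2.7 × 1.06 = -2.862%, i.e. 2.86% below potential.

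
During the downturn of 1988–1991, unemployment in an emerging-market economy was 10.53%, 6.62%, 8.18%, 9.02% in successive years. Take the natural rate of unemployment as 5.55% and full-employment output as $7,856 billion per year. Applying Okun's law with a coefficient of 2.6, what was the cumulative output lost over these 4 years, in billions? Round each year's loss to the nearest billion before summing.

$2,482 billion

Year 1988: gap = -2.6 × (10.53 - 5.55) = -12.948%, loss ≈ 7856 × 12.948/100 ≈ 1017.
Year 1989: gap = -2.6 × (6.62 - 5.55) = -2.782%, loss ≈ 7856 × 2.782/100 ≈ 219.
Year 1990: gap = -2.6 × (8.18 - 5.55) = -6.838%, loss ≈ 7856 × 6.838/100 ≈ 537.
Year 1991: gap = -2.6 × (9.02 - 5.55) = -9.022%, loss ≈ 7856 × 9.022/100 ≈ 709.
Total lost output = 1017 + 219 + 537 + 709 = 2482 billion.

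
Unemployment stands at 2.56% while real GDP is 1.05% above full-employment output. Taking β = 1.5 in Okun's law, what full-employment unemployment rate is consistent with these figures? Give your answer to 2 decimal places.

From Okun's law, u - u* = -(output gap)/β = -(1.05)/1.5 = -0.7 points.
So u* = 2.56 + 0.7 = 3.26%.

3.26%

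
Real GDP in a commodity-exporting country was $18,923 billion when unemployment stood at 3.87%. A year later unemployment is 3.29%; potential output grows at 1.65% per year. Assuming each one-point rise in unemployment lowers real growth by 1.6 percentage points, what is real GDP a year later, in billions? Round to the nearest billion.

Δu = 3.29 - 3.87 = -0.58 points.
Okun's law (growth form): g_Y = g_Y* - β × Δu = 1.65 - 1.6 × (-0.58) = 1.65 + 0.928 = 2.578%.
Real GDP in the next year = 18923 × (1 + 2.578/100) = 18923 × 1.02578 ≈ 19411 billion.

$19,411 billion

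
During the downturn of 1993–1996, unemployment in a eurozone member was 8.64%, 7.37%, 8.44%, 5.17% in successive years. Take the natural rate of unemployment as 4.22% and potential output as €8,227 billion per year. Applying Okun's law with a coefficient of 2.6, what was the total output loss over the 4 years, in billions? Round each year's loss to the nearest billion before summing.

Year 1993: gap = -2.6 × (8.64 - 4.22) = -11.492%, loss ≈ 8227 × 11.492/100 ≈ 945.
Year 1994: gap = -2.6 × (7.37 - 4.22) = -8.19%, loss ≈ 8227 × 8.19/100 ≈ 674.
Year 1995: gap = -2.6 × (8.44 - 4.22) = -10.972%, loss ≈ 8227 × 10.972/100 ≈ 903.
Year 1996: gap = -2.6 × (5.17 - 4.22) = -2.47%, loss ≈ 8227 × 2.47/100 ≈ 203.
Total lost output = 945 + 674 + 903 + 203 = 2725 billion.

€2,725 billion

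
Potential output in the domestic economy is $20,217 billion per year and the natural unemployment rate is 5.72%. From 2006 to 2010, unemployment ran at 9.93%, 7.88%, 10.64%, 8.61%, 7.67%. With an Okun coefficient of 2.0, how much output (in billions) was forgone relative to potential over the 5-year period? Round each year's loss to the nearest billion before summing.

Year 2006: gap = -2.0 × (9.93 - 5.72) = -8.42%, loss ≈ 20217 × 8.42/100 ≈ 1702.
Year 2007: gap = -2.0 × (7.88 - 5.72) = -4.32%, loss ≈ 20217 × 4.32/100 ≈ 873.
Year 2008: gap = -2.0 × (10.64 - 5.72) = -9.84%, loss ≈ 20217 × 9.84/100 ≈ 1989.
Year 2009: gap = -2.0 × (8.61 - 5.72) = -5.78%, loss ≈ 20217 × 5.78/100 ≈ 1169.
Year 2010: gap = -2.0 × (7.67 - 5.72) = -3.9%, loss ≈ 20217 × 3.9/100 ≈ 788.
Total lost output = 1702 + 873 + 1989 + 1169 + 788 = 6521 billion.

$6,521 billion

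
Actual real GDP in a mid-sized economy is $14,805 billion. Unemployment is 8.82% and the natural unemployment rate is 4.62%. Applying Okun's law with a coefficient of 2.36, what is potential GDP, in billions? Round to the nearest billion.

Unemployment gap = 8.82 - 4.62 = 4.2 points, so output gap = -2.36 × 4.2 = -9.912%.
Since Y = Y* × (1 + gap/100), Y* = 14805/0.90088 ≈ 16434 billion.

$16,434 billion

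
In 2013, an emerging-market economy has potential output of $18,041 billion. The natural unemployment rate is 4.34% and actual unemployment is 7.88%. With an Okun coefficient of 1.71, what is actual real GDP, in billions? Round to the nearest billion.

$16,949 billion

Unemployment gap = 7.88 - 4.34 = 3.54 points, so the output gap is -1.71 × 3.54 = -6.0534%.
Actual GDP = 18041 × (1 - 6.0534/100) = 18041 × 0.939466 ≈ 16949 billion.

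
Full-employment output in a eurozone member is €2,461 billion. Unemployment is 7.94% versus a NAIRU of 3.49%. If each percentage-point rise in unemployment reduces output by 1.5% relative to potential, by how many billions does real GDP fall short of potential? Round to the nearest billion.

€164 billion

Output gap = -1.5 × (7.94 - 3.49) = -1.5 × 4.45 = -6.675%.
Actual GDP ≈ 2461 × 0.93325 ≈ 2297 billion, so the shortfall is 2461 - 2297 = 164 billion.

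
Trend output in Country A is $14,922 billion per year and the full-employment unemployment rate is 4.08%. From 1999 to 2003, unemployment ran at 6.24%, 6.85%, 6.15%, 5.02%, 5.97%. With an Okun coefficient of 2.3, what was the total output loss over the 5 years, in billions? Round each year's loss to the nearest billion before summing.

Year 1999: gap = -2.3 × (6.24 - 4.08) = -4.968%, loss ≈ 14922 × 4.968/100 ≈ 741.
Year 2000: gap = -2.3 × (6.85 - 4.08) = -6.371%, loss ≈ 14922 × 6.371/100 ≈ 951.
Year 2001: gap = -2.3 × (6.15 - 4.08) = -4.761%, loss ≈ 14922 × 4.761/100 ≈ 710.
Year 2002: gap = -2.3 × (5.02 - 4.08) = -2.162%, loss ≈ 14922 × 2.162/100 ≈ 323.
Year 2003: gap = -2.3 × (5.97 - 4.08) = -4.347%, loss ≈ 14922 × 4.347/100 ≈ 649.
Total lost output = 741 + 951 + 710 + 323 + 649 = 3374 billion.

$3,374 billion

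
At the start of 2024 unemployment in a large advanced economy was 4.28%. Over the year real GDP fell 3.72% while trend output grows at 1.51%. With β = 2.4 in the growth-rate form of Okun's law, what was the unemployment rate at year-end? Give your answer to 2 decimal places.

Growth-rate Okun's law: g_Y = g_Y* - β × Δu, so Δu = (g_Y* - g_Y)/β.
Δu = (1.51 + 3.72)/2.4 = 5.23/2.4 = 2.18 percentage points.
Year-end unemployment = 4.28 + 2.18 = 6.46%.

6.46%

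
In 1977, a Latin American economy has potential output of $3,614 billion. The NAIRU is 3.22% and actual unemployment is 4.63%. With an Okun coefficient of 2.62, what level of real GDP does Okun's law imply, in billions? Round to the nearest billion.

$3,480 billion

Unemployment gap = 4.63 - 3.22 = 1.41 points, so the output gap is -2.62 × 1.41 = -3.6942%.
Actual GDP = 3614 × (1 - 3.6942/100) = 3614 × 0.963058 ≈ 3480 billion.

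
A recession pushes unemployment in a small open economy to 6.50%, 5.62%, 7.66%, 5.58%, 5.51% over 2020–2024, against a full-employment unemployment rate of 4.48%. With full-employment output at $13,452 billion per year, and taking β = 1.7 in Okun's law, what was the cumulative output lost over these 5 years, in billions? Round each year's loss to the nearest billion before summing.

Year 2020: gap = -1.7 × (6.5 - 4.48) = -3.434%, loss ≈ 13452 × 3.434/100 ≈ 462.
Year 2021: gap = -1.7 × (5.62 - 4.48) = -1.938%, loss ≈ 13452 × 1.938/100 ≈ 261.
Year 2022: gap = -1.7 × (7.66 - 4.48) = -5.406%, loss ≈ 13452 × 5.406/100 ≈ 727.
Year 2023: gap = -1.7 × (5.58 - 4.48) = -1.87%, loss ≈ 13452 × 1.87/100 ≈ 252.
Year 2024: gap = -1.7 × (5.51 - 4.48) = -1.751%, loss ≈ 13452 × 1.751/100 ≈ 236.
Total lost output = 462 + 261 + 727 + 252 + 236 = 1938 billion.

$1,938 billion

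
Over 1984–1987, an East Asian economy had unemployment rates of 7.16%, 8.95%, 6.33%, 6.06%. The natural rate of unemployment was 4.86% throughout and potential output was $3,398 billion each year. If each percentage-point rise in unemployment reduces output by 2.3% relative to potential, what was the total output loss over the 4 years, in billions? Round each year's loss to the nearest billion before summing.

$709 billion

Year 1984: gap = -2.3 × (7.16 - 4.86) = -5.29%, loss ≈ 3398 × 5.29/100 ≈ 180.
Year 1985: gap = -2.3 × (8.95 - 4.86) = -9.407%, loss ≈ 3398 × 9.407/100 ≈ 320.
Year 1986: gap = -2.3 × (6.33 - 4.86) = -3.381%, loss ≈ 3398 × 3.381/100 ≈ 115.
Year 1987: gap = -2.3 × (6.06 - 4.86) = -2.76%, loss ≈ 3398 × 2.76/100 ≈ 94.
Total lost output = 180 + 320 + 115 + 94 = 709 billion.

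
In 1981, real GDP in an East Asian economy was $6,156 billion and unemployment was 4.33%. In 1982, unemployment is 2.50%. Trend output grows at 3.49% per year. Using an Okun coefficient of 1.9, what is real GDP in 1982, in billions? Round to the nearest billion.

$6,585 billion

Δu = 2.5 - 4.33 = -1.83 points.
Okun's law (growth form): g_Y = g_Y* - β × Δu = 3.49 - 1.9 × (-1.83) = 3.49 + 3.477 = 6.967%.
Real GDP in the next year = 6156 × (1 + 6.967/100) = 6156 × 1.06967 ≈ 6585 billion.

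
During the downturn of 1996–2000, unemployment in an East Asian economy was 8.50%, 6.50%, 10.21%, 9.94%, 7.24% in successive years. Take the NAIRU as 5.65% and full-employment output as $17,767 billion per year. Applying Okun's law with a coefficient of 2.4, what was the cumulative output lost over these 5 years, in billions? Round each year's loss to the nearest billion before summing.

Year 1996: gap = -2.4 × (8.5 - 5.65) = -6.84%, loss ≈ 17767 × 6.84/100 ≈ 1215.
Year 1997: gap = -2.4 × (6.5 - 5.65) = -2.04%, loss ≈ 17767 × 2.04/100 ≈ 362.
Year 1998: gap = -2.4 × (10.21 - 5.65) = -10.944%, loss ≈ 17767 × 10.944/100 ≈ 1944.
Year 1999: gap = -2.4 × (9.94 - 5.65) = -10.296%, loss ≈ 17767 × 10.296/100 ≈ 1829.
Year 2000: gap = -2.4 × (7.24 - 5.65) = -3.816%, loss ≈ 17767 × 3.816/100 ≈ 678.
Total lost output = 1215 + 362 + 1944 + 1829 + 678 = 6028 billion.

$6,028 billion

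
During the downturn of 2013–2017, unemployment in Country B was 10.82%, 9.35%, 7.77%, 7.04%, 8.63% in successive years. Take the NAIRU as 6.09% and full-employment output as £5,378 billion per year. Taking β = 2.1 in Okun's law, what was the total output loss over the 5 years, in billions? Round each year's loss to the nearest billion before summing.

£1,486 billion

Year 2013: gap = -2.1 × (10.82 - 6.09) = -9.933%, loss ≈ 5378 × 9.933/100 ≈ 534.
Year 2014: gap = -2.1 × (9.35 - 6.09) = -6.846%, loss ≈ 5378 × 6.846/100 ≈ 368.
Year 2015: gap = -2.1 × (7.77 - 6.09) = -3.528%, loss ≈ 5378 × 3.528/100 ≈ 190.
Year 2016: gap = -2.1 × (7.04 - 6.09) = -1.995%, loss ≈ 5378 × 1.995/100 ≈ 107.
Year 2017: gap = -2.1 × (8.63 - 6.09) = -5.334%, loss ≈ 5378 × 5.334/100 ≈ 287.
Total lost output = 534 + 368 + 190 + 107 + 287 = 1486 billion.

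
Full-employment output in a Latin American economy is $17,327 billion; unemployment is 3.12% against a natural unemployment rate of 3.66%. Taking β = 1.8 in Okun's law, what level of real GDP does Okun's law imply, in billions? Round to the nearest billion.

Unemployment gap = 3.12 - 3.66 = -0.54 points, so the output gap is -1.8 × (-0.54) = 0.972%.
Actual GDP = 17327 × (1 + 0.972/100) = 17327 × 1.00972 ≈ 17495 billion.

$17,495 billion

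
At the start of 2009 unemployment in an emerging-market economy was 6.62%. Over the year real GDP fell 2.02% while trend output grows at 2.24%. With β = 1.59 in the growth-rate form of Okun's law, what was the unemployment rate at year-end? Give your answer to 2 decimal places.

Growth-rate Okun's law: g_Y = g_Y* - β × Δu, so Δu = (g_Y* - g_Y)/β.
Δu = (2.24 + 2.02)/1.59 = 4.26/1.59 = 2.68 percentage points.
Year-end unemployment = 6.62 + 2.68 = 9.30%.

9.30%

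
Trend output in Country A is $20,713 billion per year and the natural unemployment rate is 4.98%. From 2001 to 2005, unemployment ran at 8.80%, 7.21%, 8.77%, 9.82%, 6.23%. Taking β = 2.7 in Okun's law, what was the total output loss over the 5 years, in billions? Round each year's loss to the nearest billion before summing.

$8,909 billion

Year 2001: gap = -2.7 × (8.8 - 4.98) = -10.314%, loss ≈ 20713 × 10.314/100 ≈ 2136.
Year 2002: gap = -2.7 × (7.21 - 4.98) = -6.021%, loss ≈ 20713 × 6.021/100 ≈ 1247.
Year 2003: gap = -2.7 × (8.77 - 4.98) = -10.233%, loss ≈ 20713 × 10.233/100 ≈ 2120.
Year 2004: gap = -2.7 × (9.82 - 4.98) = -13.068%, loss ≈ 20713 × 13.068/100 ≈ 2707.
Year 2005: gap = -2.7 × (6.23 - 4.98) = -3.375%, loss ≈ 20713 × 3.375/100 ≈ 699.
Total lost output = 2136 + 1247 + 2120 + 2707 + 699 = 8909 billion.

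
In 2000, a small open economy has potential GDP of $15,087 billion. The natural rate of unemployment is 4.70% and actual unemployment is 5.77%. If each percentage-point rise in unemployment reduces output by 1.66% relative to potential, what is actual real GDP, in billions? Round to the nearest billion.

$14,819 billion

Unemployment gap = 5.77 - 4.7 = 1.07 points, so the output gap is -1.66 × 1.07 = -1.7762%.
Actual GDP = 15087 × (1 - 1.7762/100) = 15087 × 0.982238 ≈ 14819 billion.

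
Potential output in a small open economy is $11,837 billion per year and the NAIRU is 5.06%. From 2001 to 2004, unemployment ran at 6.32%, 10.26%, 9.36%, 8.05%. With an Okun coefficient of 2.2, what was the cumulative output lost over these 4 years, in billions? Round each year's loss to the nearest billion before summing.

$3,581 billion

Year 2001: gap = -2.2 × (6.32 - 5.06) = -2.772%, loss ≈ 11837 × 2.772/100 ≈ 328.
Year 2002: gap = -2.2 × (10.26 - 5.06) = -11.44%, loss ≈ 11837 × 11.44/100 ≈ 1354.
Year 2003: gap = -2.2 × (9.36 - 5.06) = -9.46%, loss ≈ 11837 × 9.46/100 ≈ 1120.
Year 2004: gap = -2.2 × (8.05 - 5.06) = -6.578%, loss ≈ 11837 × 6.578/100 ≈ 779.
Total lost output = 328 + 1354 + 1120 + 779 = 3581 billion.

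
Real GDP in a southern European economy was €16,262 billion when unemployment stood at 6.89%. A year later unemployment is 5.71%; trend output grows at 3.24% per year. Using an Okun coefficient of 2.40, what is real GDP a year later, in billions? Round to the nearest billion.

€17,249 billion

Δu = 5.71 - 6.89 = -1.18 points.
Okun's law (growth form): g_Y = g_Y* - β × Δu = 3.24 - 2.40 × (-1.18) = 3.24 + 2.832 = 6.072%.
Real GDP in the next year = 16262 × (1 + 6.072/100) = 16262 × 1.06072 ≈ 17249 billion.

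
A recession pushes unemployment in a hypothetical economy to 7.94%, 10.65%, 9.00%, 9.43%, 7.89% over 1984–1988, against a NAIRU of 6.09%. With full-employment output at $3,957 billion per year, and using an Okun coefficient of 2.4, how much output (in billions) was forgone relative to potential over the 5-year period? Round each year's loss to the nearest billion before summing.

$1,373 billion

Year 1984: gap = -2.4 × (7.94 - 6.09) = -4.44%, loss ≈ 3957 × 4.44/100 ≈ 176.
Year 1985: gap = -2.4 × (10.65 - 6.09) = -10.944%, loss ≈ 3957 × 10.944/100 ≈ 433.
Year 1986: gap = -2.4 × (9 - 6.09) = -6.984%, loss ≈ 3957 × 6.984/100 ≈ 276.
Year 1987: gap = -2.4 × (9.43 - 6.09) = -8.016%, loss ≈ 3957 × 8.016/100 ≈ 317.
Year 1988: gap = -2.4 × (7.89 - 6.09) = -4.32%, loss ≈ 3957 × 4.32/100 ≈ 171.
Total lost output = 176 + 433 + 276 + 317 + 171 = 1373 billion.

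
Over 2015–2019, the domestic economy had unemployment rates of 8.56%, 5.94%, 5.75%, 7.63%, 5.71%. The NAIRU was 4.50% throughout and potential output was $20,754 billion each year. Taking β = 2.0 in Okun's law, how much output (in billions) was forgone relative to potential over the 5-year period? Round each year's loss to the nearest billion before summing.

Year 2015: gap = -2.0 × (8.56 - 4.5) = -8.12%, loss ≈ 20754 × 8.12/100 ≈ 1685.
Year 2016: gap = -2.0 × (5.94 - 4.5) = -2.88%, loss ≈ 20754 × 2.88/100 ≈ 598.
Year 2017: gap = -2.0 × (5.75 - 4.5) = -2.5%, loss ≈ 20754 × 2.5/100 ≈ 519.
Year 2018: gap = -2.0 × (7.63 - 4.5) = -6.26%, loss ≈ 20754 × 6.26/100 ≈ 1299.
Year 2019: gap = -2.0 × (5.71 - 4.5) = -2.42%, loss ≈ 20754 × 2.42/100 ≈ 502.
Total lost output = 1685 + 598 + 519 + 1299 + 502 = 4603 billion.

$4,603 billion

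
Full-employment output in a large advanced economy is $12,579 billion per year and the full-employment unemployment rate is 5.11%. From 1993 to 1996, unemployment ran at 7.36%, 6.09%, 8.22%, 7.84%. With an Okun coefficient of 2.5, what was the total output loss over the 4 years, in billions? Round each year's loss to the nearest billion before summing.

$2,853 billion

Year 1993: gap = -2.5 × (7.36 - 5.11) = -5.625%, loss ≈ 12579 × 5.625/100 ≈ 708.
Year 1994: gap = -2.5 × (6.09 - 5.11) = -2.45%, loss ≈ 12579 × 2.45/100 ≈ 308.
Year 1995: gap = -2.5 × (8.22 - 5.11) = -7.775%, loss ≈ 12579 × 7.775/100 ≈ 978.
Year 1996: gap = -2.5 × (7.84 - 5.11) = -6.825%, loss ≈ 12579 × 6.825/100 ≈ 859.
Total lost output = 708 + 308 + 978 + 859 = 2853 billion.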